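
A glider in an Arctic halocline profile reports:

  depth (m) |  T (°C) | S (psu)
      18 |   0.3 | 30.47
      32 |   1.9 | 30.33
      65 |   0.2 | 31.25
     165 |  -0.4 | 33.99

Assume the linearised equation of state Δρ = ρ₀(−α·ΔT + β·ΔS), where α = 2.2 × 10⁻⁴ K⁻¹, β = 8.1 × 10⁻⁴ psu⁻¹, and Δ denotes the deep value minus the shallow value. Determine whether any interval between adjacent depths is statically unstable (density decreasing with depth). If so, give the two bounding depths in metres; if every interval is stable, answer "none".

18–32 m

Evaluate Δρ/ρ₀ = −αΔT + βΔS across each adjacent pair:
  18–32 m: −αΔT+βΔS = −(2.2 × 10⁻⁴)(+1.6)+(8.1 × 10⁻⁴)(-0.14) = -4.7 × 10⁻⁴ → UNSTABLE
  32–65 m: −αΔT+βΔS = −(2.2 × 10⁻⁴)(-1.7)+(8.1 × 10⁻⁴)(+0.92) = 1.1 × 10⁻³ → stable
  65–165 m: −αΔT+βΔS = −(2.2 × 10⁻⁴)(-0.6)+(8.1 × 10⁻⁴)(+2.74) = 2.4 × 10⁻³ → stable
The 18–32 m interval has Δρ < 0: lighter water underlies denser water.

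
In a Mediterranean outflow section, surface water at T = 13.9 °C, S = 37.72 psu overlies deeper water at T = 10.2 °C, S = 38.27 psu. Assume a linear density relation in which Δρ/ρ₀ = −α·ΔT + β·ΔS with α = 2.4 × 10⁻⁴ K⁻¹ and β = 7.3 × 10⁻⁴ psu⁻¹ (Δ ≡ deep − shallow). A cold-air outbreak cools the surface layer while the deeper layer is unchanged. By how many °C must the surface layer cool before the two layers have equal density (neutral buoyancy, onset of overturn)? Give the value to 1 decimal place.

Neutral buoyancy requires Δρ = 0, i.e. −α(T_deep − T_surf′) + β(S_deep − S_surf) = 0.
T_surf′ = T_deep − (β/α)·ΔS = 10.2 − (7.3 × 10⁻⁴/2.4 × 10⁻⁴)·(+0.55) = 8.527 °C.
Cooling required: 13.9 − (8.527) = 5.373 °C.

5.4 °C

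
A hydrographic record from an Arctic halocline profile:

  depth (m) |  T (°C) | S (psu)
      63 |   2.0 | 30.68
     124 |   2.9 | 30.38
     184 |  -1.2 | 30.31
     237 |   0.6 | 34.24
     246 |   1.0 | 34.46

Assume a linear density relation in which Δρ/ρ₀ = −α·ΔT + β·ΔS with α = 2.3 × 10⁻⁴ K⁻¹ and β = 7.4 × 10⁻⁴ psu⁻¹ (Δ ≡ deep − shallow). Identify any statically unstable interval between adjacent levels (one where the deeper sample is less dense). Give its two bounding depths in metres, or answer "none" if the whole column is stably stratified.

Evaluate Δρ/ρ₀ = −αΔT + βΔS across each adjacent pair:
  63–124 m: −αΔT+βΔS = −(2.3 × 10⁻⁴)(+0.9)+(7.4 × 10⁻⁴)(-0.30) = -4.3 × 10⁻⁴ → UNSTABLE
  124–184 m: −αΔT+βΔS = −(2.3 × 10⁻⁴)(-4.1)+(7.4 × 10⁻⁴)(-0.07) = 8.9 × 10⁻⁴ → stable
  184–237 m: −αΔT+βΔS = −(2.3 × 10⁻⁴)(+1.8)+(7.4 × 10⁻⁴)(+3.93) = 2.5 × 10⁻³ → stable
  237–246 m: −αΔT+βΔS = −(2.3 × 10⁻⁴)(+0.4)+(7.4 × 10⁻⁴)(+0.22) = 7.1 × 10⁻⁵ → stable
The 63–124 m interval has Δρ < 0: lighter water underlies denser water.

63–124 m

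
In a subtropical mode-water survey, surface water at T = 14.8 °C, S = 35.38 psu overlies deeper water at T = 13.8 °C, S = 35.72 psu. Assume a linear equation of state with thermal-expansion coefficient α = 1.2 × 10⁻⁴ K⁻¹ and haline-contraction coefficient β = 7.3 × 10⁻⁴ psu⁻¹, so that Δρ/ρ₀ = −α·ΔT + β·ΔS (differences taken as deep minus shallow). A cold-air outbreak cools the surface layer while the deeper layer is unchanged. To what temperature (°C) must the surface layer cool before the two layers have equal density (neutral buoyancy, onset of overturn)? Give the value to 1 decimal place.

Neutral buoyancy requires Δρ = 0, i.e. −α(T_deep − T_surf′) + β(S_deep − S_surf) = 0.
T_surf′ = T_deep − (β/α)·ΔS = 13.8 − (7.3 × 10⁻⁴/1.2 × 10⁻⁴)·(+0.34) = 11.732 °C.
Cooling required: 14.8 − (11.732) = 3.068 °C.

11.7 °C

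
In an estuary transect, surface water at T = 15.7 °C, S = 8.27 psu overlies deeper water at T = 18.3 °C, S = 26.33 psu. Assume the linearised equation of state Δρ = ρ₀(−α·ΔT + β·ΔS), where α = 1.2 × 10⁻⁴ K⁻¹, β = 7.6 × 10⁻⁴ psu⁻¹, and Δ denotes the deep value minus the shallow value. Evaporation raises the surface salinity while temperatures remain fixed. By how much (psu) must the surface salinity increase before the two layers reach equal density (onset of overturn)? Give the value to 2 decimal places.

Neutral buoyancy requires −α(T_deep − T_surf) + β(S_deep − S_surf′) = 0.
S_surf′ = S_deep − (α/β)·ΔT = 26.33 − (1.2 × 10⁻⁴/7.6 × 10⁻⁴)·(+2.6) = 25.9195 psu.
Increase required: 25.9195 − 8.27 = 17.6495 psu.

17.65 psu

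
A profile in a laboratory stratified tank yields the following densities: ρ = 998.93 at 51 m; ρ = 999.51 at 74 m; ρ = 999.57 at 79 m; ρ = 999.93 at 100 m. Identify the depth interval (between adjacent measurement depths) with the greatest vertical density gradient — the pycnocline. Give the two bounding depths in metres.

51–74 m

Compute the density gradient over each adjacent pair:
  51–74 m: Δρ/Δz = 0.58/23 = 0.025 kg m⁻⁴
  74–79 m: Δρ/Δz = 0.06/5 = 0.012 kg m⁻⁴
  79–100 m: Δρ/Δz = 0.36/21 = 0.017 kg m⁻⁴
The largest gradient is in the 51–74 m interval — the pycnocline.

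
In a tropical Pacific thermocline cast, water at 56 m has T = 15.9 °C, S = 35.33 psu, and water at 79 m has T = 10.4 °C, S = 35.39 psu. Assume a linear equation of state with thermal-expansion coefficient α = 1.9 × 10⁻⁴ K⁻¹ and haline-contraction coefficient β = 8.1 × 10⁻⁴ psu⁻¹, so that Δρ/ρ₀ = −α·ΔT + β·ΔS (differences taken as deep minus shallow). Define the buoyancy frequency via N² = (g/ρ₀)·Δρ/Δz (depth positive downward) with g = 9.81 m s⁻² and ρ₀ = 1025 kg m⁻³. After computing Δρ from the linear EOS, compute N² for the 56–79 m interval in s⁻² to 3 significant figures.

4.66 × 10⁻⁴ s⁻²

ΔT = -5.5 K, ΔS = +0.06 psu (deep − shallow).
Δρ/ρ₀ = −αΔT + βΔS = 1.045 × 10⁻³ + 4.86 × 10⁻⁵ = 1.0936 × 10⁻³, so Δρ ≈ 1.121 kg m⁻³.
N² = (g/ρ₀)·Δρ/Δz = g·(Δρ/ρ₀)/Δz = 9.81 × 1.0936 × 10⁻³ / 23 = 4.6644 × 10⁻⁴ s⁻² ≈ 4.66 × 10⁻⁴ s⁻².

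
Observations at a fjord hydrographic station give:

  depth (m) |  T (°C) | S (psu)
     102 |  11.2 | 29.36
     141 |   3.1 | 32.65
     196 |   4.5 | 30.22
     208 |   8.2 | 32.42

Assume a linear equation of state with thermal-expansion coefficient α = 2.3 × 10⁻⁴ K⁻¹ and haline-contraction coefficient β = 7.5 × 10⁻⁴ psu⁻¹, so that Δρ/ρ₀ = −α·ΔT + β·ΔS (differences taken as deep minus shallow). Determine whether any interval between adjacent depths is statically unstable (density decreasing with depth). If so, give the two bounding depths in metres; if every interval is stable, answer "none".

Evaluate Δρ/ρ₀ = −αΔT + βΔS across each adjacent pair:
  102–141 m: −αΔT+βΔS = −(2.3 × 10⁻⁴)(-8.1)+(7.5 × 10⁻⁴)(+3.29) = 4.3 × 10⁻³ → stable
  141–196 m: −αΔT+βΔS = −(2.3 × 10⁻⁴)(+1.4)+(7.5 × 10⁻⁴)(-2.43) = -2.1 × 10⁻³ → UNSTABLE
  196–208 m: −αΔT+βΔS = −(2.3 × 10⁻⁴)(+3.7)+(7.5 × 10⁻⁴)(+2.20) = 8.0 × 10⁻⁴ → stable
The 141–196 m interval has Δρ < 0: lighter water underlies denser water.

141–196 m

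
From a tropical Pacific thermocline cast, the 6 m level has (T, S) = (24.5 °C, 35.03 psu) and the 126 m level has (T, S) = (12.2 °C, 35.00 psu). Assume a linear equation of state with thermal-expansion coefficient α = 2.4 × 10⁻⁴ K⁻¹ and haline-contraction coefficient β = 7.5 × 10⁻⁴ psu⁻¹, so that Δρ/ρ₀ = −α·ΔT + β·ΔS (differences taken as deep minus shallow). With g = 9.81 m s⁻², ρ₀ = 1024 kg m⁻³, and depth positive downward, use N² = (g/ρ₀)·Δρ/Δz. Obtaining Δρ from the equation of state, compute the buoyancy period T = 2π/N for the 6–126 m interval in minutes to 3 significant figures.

ΔT = -12.3 K, ΔS = -0.03 psu (deep − shallow).
Δρ/ρ₀ = −αΔT + βΔS = 2.952 × 10⁻³ − 2.25 × 10⁻⁵ = 2.9295 × 10⁻³, so Δρ ≈ 3.000 kg m⁻³.
N² = (g/ρ₀)·Δρ/Δz = g·(Δρ/ρ₀)/Δz = 9.81 × 2.9295 × 10⁻³ / 120 = 2.3949 × 10⁻⁴ s⁻².
N = √(2.3949 × 10⁻⁴) = 0.015475 rad s⁻¹ → T = 2π/N = 406.02 s = 6.7670 min ≈ 6.77 min.

6.77 min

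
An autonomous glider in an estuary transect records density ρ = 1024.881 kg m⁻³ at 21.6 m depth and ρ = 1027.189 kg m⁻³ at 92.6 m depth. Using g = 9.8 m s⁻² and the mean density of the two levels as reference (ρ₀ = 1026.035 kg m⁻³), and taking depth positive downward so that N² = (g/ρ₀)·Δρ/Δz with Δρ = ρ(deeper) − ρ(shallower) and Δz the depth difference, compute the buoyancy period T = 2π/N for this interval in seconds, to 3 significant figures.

357 s

Δρ = 1027.189 − 1024.881 = 2.308 kg m⁻³ over Δz = 92.6 − 21.6 = 71 m.
N² = (9.8/1026.035) × (2.308/71) = 3.1049 × 10⁻⁴ s⁻².
N = √(3.1049 × 10⁻⁴) = 0.017621 rad s⁻¹, so T = 2π/N = 356.57 s ≈ 357 s.
A positive N² confirms static stability across the interval.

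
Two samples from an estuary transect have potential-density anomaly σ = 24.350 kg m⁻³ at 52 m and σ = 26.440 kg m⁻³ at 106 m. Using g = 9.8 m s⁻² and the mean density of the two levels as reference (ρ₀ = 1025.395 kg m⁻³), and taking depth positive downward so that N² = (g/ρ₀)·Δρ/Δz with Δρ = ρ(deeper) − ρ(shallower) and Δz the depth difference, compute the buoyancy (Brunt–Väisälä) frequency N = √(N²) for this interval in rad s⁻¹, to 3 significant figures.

Δρ = 1026.440 − 1024.350 = 2.090 kg m⁻³ over Δz = 106 − 52 = 54 m.
N² = (9.8/1025.395) × (2.090/54) = 3.6990 × 10⁻⁴ s⁻².
N = √(3.6990 × 10⁻⁴) = 0.019233 rad s⁻¹ ≈ 0.0192 rad s⁻¹.
N² > 0, so the interval is statically stable.

0.0192 rad s⁻¹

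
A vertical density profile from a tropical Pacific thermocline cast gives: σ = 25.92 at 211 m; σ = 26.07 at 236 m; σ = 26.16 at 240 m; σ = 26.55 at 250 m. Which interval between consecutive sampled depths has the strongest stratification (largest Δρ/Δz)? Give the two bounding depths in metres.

Compute the density gradient over each adjacent pair:
  211–236 m: Δρ/Δz = 0.15/25 = 6.0 × 10⁻³ kg m⁻⁴
  236–240 m: Δρ/Δz = 0.09/4 = 0.022 kg m⁻⁴
  240–250 m: Δρ/Δz = 0.39/10 = 0.039 kg m⁻⁴
The largest gradient is in the 240–250 m interval — the pycnocline.

240–250 m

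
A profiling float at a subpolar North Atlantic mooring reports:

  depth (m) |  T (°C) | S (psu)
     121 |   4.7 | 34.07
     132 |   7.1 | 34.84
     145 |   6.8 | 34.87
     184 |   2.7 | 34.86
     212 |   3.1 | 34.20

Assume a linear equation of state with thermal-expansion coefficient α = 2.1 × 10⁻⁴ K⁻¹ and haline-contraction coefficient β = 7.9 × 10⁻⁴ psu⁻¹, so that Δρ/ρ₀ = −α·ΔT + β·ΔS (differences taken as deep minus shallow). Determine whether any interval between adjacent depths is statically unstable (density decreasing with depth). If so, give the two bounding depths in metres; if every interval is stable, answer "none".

Evaluate Δρ/ρ₀ = −αΔT + βΔS across each adjacent pair:
  121–132 m: −αΔT+βΔS = −(2.1 × 10⁻⁴)(+2.4)+(7.9 × 10⁻⁴)(+0.77) = 1.0 × 10⁻⁴ → stable
  132–145 m: −αΔT+βΔS = −(2.1 × 10⁻⁴)(-0.3)+(7.9 × 10⁻⁴)(+0.03) = 8.7 × 10⁻⁵ → stable
  145–184 m: −αΔT+βΔS = −(2.1 × 10⁻⁴)(-4.1)+(7.9 × 10⁻⁴)(-0.01) = 8.5 × 10⁻⁴ → stable
  184–212 m: −αΔT+βΔS = −(2.1 × 10⁻⁴)(+0.4)+(7.9 × 10⁻⁴)(-0.66) = -6.1 × 10⁻⁴ → UNSTABLE
The 184–212 m interval has Δρ < 0: lighter water underlies denser water.

184–212 m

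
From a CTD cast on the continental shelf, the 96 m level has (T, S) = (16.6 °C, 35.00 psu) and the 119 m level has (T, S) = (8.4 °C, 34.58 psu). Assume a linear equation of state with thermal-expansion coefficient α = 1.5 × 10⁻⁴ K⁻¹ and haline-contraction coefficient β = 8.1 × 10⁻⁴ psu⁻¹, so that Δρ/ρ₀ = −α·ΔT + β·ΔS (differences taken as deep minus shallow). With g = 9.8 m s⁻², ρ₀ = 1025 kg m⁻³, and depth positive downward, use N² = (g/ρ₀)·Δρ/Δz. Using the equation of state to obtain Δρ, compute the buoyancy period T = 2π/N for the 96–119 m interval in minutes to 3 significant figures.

ΔT = -8.2 K, ΔS = -0.42 psu (deep − shallow).
Δρ/ρ₀ = −αΔT + βΔS = 1.23 × 10⁻³ − 3.402 × 10⁻⁴ = 8.898 × 10⁻⁴, so Δρ ≈ 0.9120 kg m⁻³.
N² = (g/ρ₀)·Δρ/Δz = g·(Δρ/ρ₀)/Δz = 9.8 × 8.898 × 10⁻⁴ / 23 = 3.7913 × 10⁻⁴ s⁻².
N = √(3.7913 × 10⁻⁴) = 0.019471 rad s⁻¹ → T = 2π/N = 322.69 s = 5.3782 min ≈ 5.38 min.

5.38 min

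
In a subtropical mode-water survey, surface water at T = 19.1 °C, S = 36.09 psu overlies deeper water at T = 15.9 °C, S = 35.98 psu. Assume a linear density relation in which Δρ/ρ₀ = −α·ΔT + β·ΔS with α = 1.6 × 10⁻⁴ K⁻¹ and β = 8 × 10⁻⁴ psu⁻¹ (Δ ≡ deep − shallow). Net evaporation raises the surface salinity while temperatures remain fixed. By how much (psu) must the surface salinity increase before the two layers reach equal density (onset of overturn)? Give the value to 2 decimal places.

Neutral buoyancy requires −α(T_deep − T_surf) + β(S_deep − S_surf′) = 0.
S_surf′ = S_deep − (α/β)·ΔT = 35.98 − (1.6 × 10⁻⁴/8 × 10⁻⁴)·(-3.2) = 36.6200 psu.
Increase required: 36.6200 − 36.09 = 0.5300 psu.

0.53 psu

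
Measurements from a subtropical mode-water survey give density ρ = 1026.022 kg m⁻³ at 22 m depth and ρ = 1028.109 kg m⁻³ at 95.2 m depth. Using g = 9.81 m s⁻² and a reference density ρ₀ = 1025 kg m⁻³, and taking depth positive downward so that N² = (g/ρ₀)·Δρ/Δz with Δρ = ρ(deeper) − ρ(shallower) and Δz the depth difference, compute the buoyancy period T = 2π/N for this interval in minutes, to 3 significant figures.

Δρ = 1028.109 − 1026.022 = 2.087 kg m⁻³ over Δz = 95.2 − 22 = 73.2 m.
N² = (9.81/1025) × (2.087/73.2) = 2.7287 × 10⁻⁴ s⁻².
N = √(2.7287 × 10⁻⁴) = 0.016519 rad s⁻¹, so T = 2π/N = 380.36 s = 6.3393 min ≈ 6.34 min.
A positive N² confirms static stability across the interval.

6.34 min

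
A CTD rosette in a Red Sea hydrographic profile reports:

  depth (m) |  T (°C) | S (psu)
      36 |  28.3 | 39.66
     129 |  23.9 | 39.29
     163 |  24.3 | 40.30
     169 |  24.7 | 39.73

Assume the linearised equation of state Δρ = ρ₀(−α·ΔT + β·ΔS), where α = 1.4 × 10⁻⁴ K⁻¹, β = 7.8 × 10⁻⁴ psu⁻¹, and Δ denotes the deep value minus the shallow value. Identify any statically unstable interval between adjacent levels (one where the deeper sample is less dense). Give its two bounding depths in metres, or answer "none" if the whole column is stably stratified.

163–169 m

Evaluate Δρ/ρ₀ = −αΔT + βΔS across each adjacent pair:
  36–129 m: −αΔT+βΔS = −(1.4 × 10⁻⁴)(-4.4)+(7.8 × 10⁻⁴)(-0.37) = 3.3 × 10⁻⁴ → stable
  129–163 m: −αΔT+βΔS = −(1.4 × 10⁻⁴)(+0.4)+(7.8 × 10⁻⁴)(+1.01) = 7.3 × 10⁻⁴ → stable
  163–169 m: −αΔT+βΔS = −(1.4 × 10⁻⁴)(+0.4)+(7.8 × 10⁻⁴)(-0.57) = -5.0 × 10⁻⁴ → UNSTABLE
The 163–169 m interval has Δρ < 0: lighter water underlies denser water.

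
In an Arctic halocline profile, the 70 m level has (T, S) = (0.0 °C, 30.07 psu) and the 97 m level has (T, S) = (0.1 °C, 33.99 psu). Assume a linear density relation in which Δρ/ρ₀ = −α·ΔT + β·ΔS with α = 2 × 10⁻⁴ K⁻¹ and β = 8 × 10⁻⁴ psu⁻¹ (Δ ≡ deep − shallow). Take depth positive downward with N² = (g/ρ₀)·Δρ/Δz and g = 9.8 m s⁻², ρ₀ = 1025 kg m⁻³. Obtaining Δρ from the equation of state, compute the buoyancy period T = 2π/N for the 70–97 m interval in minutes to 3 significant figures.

ΔT = +0.1 K, ΔS = +3.92 psu (deep − shallow).
Δρ/ρ₀ = −αΔT + βΔS = -2.00 × 10⁻⁵ + 3.136 × 10⁻³ = 3.116 × 10⁻³, so Δρ ≈ 3.194 kg m⁻³.
N² = (g/ρ₀)·Δρ/Δz = g·(Δρ/ρ₀)/Δz = 9.8 × 3.116 × 10⁻³ / 27 = 1.1310 × 10⁻³ s⁻².
N = √(1.1310 × 10⁻³) = 0.033630 rad s⁻¹ → T = 2π/N = 186.83 s = 3.1138 min ≈ 3.11 min.

3.11 min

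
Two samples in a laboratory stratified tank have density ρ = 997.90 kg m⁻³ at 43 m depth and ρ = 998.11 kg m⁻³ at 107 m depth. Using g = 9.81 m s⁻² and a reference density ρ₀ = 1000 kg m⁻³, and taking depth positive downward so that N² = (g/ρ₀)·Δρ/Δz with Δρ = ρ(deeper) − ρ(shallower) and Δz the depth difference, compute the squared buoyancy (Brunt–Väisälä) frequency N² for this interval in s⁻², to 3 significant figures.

Δρ = 998.11 − 997.90 = 0.21 kg m⁻³ over Δz = 107 − 43 = 64 m.
N² = (9.81/1000) × (0.21/64) = 3.2189 × 10⁻⁵ s⁻² ≈ 3.22 × 10⁻⁵ s⁻².

3.22 × 10⁻⁵ s⁻²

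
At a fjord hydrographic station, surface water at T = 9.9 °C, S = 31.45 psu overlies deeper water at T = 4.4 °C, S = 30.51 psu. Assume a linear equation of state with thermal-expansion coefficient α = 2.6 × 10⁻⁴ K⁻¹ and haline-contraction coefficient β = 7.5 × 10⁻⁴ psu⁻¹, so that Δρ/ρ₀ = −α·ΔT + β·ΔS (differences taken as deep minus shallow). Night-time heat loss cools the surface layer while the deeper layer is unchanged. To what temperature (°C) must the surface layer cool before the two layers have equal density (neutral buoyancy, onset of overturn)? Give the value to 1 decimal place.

7.1 °C

Neutral buoyancy requires Δρ = 0, i.e. −α(T_deep − T_surf′) + β(S_deep − S_surf) = 0.
T_surf′ = T_deep − (β/α)·ΔS = 4.4 − (7.5 × 10⁻⁴/2.6 × 10⁻⁴)·(-0.94) = 7.112 °C.
Cooling required: 9.9 − (7.112) = 2.788 °C.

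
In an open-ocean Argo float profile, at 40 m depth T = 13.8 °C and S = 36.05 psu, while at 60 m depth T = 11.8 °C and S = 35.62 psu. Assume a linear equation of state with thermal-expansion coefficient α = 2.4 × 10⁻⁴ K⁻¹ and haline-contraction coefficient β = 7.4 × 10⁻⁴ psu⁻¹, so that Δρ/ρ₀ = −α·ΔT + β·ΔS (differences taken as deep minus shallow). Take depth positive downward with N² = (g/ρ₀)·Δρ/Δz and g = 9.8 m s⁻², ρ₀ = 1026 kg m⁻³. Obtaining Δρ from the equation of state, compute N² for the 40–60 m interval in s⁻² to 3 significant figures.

7.93 × 10⁻⁵ s⁻²

ΔT = -2.0 K, ΔS = -0.43 psu (deep − shallow).
Δρ/ρ₀ = −αΔT + βΔS = 4.80 × 10⁻⁴ − 3.182 × 10⁻⁴ = 1.618 × 10⁻⁴, so Δρ ≈ 0.1660 kg m⁻³.
N² = (g/ρ₀)·Δρ/Δz = g·(Δρ/ρ₀)/Δz = 9.8 × 1.618 × 10⁻⁴ / 20 = 7.9282 × 10⁻⁵ s⁻² ≈ 7.93 × 10⁻⁵ s⁻².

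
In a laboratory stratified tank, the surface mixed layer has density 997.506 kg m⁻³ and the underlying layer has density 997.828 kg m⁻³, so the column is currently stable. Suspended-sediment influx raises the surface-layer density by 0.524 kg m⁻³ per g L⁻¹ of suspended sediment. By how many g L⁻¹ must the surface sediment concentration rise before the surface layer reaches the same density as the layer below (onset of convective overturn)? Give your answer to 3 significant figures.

0.615 g L⁻¹

Density deficit of the surface layer: 997.828 − 997.506 = 0.322 kg m⁻³.
Required change = 0.322 / 0.524 = 0.615 g L⁻¹.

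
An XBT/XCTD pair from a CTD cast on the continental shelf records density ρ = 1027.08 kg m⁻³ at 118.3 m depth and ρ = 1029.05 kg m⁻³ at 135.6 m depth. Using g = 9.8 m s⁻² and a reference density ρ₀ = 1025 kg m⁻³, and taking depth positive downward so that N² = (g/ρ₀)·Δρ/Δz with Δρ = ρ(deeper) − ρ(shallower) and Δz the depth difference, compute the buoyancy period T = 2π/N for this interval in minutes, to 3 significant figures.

3.17 min

Δρ = 1029.05 − 1027.08 = 1.97 kg m⁻³ over Δz = 135.6 − 118.3 = 17.3 m.
N² = (9.8/1025) × (1.97/17.3) = 1.0887 × 10⁻³ s⁻².
N = √(1.0887 × 10⁻³) = 0.032995 rad s⁻¹, so T = 2π/N = 190.43 s = 3.1738 min ≈ 3.17 min.
N² > 0, so the interval is statically stable.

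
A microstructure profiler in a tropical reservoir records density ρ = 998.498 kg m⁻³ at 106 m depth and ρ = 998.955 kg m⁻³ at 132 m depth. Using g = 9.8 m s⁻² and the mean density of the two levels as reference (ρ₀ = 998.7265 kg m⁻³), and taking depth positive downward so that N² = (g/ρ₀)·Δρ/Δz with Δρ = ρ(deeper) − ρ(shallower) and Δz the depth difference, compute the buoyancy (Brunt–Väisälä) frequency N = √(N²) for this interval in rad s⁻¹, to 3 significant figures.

Δρ = 998.955 − 998.498 = 0.457 kg m⁻³ over Δz = 132 − 106 = 26 m.
N² = (9.8/998.7265) × (0.457/26) = 1.7247 × 10⁻⁴ s⁻².
N = √(1.7247 × 10⁻⁴) = 0.013133 rad s⁻¹ ≈ 0.0131 rad s⁻¹.
Since Δρ > 0 the layer is stably stratified.

0.0131 rad s⁻¹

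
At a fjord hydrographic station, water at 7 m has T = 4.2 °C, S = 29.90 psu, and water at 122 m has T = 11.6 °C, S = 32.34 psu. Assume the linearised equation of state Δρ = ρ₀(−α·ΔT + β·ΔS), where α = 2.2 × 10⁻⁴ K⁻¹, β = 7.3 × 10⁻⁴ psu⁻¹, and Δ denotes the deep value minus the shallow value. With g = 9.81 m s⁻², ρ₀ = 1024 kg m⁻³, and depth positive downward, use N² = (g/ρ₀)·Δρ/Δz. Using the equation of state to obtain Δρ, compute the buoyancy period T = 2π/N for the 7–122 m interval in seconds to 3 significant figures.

1.74 × 10³ s

ΔT = +7.4 K, ΔS = +2.44 psu (deep − shallow).
Δρ/ρ₀ = −αΔT + βΔS = -1.628 × 10⁻³ + 1.7812 × 10⁻³ = 1.532 × 10⁻⁴, so Δρ ≈ 0.1569 kg m⁻³.
N² = (g/ρ₀)·Δρ/Δz = g·(Δρ/ρ₀)/Δz = 9.81 × 1.532 × 10⁻⁴ / 115 = 1.3069 × 10⁻⁵ s⁻².
N = √(1.3069 × 10⁻⁵) = 3.6151 × 10⁻³ rad s⁻¹ → T = 2π/N = 1.7380 × 10³ s ≈ 1.74 × 10³ s.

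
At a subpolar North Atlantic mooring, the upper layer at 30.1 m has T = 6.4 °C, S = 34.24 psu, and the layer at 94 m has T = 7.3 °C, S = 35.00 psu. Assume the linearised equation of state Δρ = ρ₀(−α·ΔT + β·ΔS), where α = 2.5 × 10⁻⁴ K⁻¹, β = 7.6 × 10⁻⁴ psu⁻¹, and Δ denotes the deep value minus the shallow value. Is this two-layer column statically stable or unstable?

ΔT = 7.3 − 6.4 = +0.9 K and ΔS = 35.00 − 34.24 = +0.76 psu (deep − shallow).
−αΔT = -2.25 × 10⁻⁴; βΔS = 5.776 × 10⁻⁴; sum Δρ/ρ₀ = 3.526 × 10⁻⁴.
Δρ/ρ₀ > 0, so Δρ > 0: deeper water is denser → statically stable.

stable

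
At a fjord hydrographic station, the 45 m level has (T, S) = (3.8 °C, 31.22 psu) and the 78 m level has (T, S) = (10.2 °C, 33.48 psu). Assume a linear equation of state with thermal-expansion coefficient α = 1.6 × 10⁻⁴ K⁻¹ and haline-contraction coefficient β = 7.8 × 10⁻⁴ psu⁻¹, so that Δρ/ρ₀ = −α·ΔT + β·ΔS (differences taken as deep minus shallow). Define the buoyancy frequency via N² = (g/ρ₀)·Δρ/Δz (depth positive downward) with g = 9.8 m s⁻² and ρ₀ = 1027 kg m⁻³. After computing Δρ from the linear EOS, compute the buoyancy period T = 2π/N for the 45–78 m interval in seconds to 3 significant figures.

424 s

ΔT = +6.4 K, ΔS = +2.26 psu (deep − shallow).
Δρ/ρ₀ = −αΔT + βΔS = -1.024 × 10⁻³ + 1.7628 × 10⁻³ = 7.388 × 10⁻⁴, so Δρ ≈ 0.7587 kg m⁻³.
N² = (g/ρ₀)·Δρ/Δz = g·(Δρ/ρ₀)/Δz = 9.8 × 7.388 × 10⁻⁴ / 33 = 2.1940 × 10⁻⁴ s⁻².
N = √(2.1940 × 10⁻⁴) = 0.014812 rad s⁻¹ → T = 2π/N = 424.20 s ≈ 424 s.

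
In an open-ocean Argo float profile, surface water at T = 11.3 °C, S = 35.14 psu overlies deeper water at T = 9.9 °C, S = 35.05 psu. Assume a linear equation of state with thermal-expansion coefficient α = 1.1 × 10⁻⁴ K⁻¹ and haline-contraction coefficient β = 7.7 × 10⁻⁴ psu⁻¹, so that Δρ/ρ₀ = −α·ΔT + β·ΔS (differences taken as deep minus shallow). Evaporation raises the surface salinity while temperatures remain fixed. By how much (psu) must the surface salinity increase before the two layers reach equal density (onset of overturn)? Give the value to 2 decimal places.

Neutral buoyancy requires −α(T_deep − T_surf) + β(S_deep − S_surf′) = 0.
S_surf′ = S_deep − (α/β)·ΔT = 35.05 − (1.1 × 10⁻⁴/7.7 × 10⁻⁴)·(-1.4) = 35.2500 psu.
Increase required: 35.2500 − 35.14 = 0.1100 psu.

0.11 psu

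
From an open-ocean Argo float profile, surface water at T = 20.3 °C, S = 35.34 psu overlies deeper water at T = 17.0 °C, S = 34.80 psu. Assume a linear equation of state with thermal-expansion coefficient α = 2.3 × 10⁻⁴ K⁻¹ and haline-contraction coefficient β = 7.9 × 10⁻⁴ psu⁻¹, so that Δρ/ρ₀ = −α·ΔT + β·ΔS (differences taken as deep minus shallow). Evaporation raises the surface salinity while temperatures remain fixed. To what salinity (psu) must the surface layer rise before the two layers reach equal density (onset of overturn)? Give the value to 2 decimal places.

35.76 psu

Neutral buoyancy requires −α(T_deep − T_surf) + β(S_deep − S_surf′) = 0.
S_surf′ = S_deep − (α/β)·ΔT = 34.80 − (2.3 × 10⁻⁴/7.9 × 10⁻⁴)·(-3.3) = 35.7608 psu.
Increase required: 35.7608 − 35.34 = 0.4208 psu.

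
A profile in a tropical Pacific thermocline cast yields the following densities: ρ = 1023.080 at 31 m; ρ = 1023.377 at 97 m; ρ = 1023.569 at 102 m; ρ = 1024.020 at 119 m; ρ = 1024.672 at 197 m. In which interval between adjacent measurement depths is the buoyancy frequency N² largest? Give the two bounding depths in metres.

97–102 m

Compute the density gradient over each adjacent pair:
  31–97 m: Δρ/Δz = 0.297/66 = 4.5 × 10⁻³ kg m⁻⁴
  97–102 m: Δρ/Δz = 0.192/5 = 0.038 kg m⁻⁴
  102–119 m: Δρ/Δz = 0.451/17 = 0.027 kg m⁻⁴
  119–197 m: Δρ/Δz = 0.652/78 = 8.4 × 10⁻³ kg m⁻⁴
The largest gradient is in the 97–102 m interval — the pycnocline.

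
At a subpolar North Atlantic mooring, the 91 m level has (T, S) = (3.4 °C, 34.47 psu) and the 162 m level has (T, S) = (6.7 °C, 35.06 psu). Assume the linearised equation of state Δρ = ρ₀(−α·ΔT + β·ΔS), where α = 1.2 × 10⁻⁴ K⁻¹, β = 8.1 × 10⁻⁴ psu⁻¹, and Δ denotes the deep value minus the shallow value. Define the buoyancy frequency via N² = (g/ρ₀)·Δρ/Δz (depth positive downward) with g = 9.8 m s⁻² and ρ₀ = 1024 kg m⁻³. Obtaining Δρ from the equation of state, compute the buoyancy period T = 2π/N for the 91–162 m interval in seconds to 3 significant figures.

1.87 × 10³ s

ΔT = +3.3 K, ΔS = +0.59 psu (deep − shallow).
Δρ/ρ₀ = −αΔT + βΔS = -3.96 × 10⁻⁴ + 4.779 × 10⁻⁴ = 8.19 × 10⁻⁵, so Δρ ≈ 0.08387 kg m⁻³.
N² = (g/ρ₀)·Δρ/Δz = g·(Δρ/ρ₀)/Δz = 9.8 × 8.19 × 10⁻⁵ / 71 = 1.1305 × 10⁻⁵ s⁻².
N = √(1.1305 × 10⁻⁵) = 3.3623 × 10⁻³ rad s⁻¹ → T = 2π/N = 1.8687 × 10³ s ≈ 1.87 × 10³ s.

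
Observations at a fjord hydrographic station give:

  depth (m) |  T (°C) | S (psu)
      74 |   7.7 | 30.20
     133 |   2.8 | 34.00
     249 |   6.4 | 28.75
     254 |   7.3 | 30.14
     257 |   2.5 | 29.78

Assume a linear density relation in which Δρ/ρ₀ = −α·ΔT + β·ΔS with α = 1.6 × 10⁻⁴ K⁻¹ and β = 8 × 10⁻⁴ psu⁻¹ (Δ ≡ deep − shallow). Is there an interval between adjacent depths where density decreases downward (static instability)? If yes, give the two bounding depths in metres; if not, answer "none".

Evaluate Δρ/ρ₀ = −αΔT + βΔS across each adjacent pair:
  74–133 m: −αΔT+βΔS = −(1.6 × 10⁻⁴)(-4.9)+(8 × 10⁻⁴)(+3.80) = 3.8 × 10⁻³ → stable
  133–249 m: −αΔT+βΔS = −(1.6 × 10⁻⁴)(+3.6)+(8 × 10⁻⁴)(-5.25) = -4.8 × 10⁻³ → UNSTABLE
  249–254 m: −αΔT+βΔS = −(1.6 × 10⁻⁴)(+0.9)+(8 × 10⁻⁴)(+1.39) = 9.7 × 10⁻⁴ → stable
  254–257 m: −αΔT+βΔS = −(1.6 × 10⁻⁴)(-4.8)+(8 × 10⁻⁴)(-0.36) = 4.8 × 10⁻⁴ → stable
The 133–249 m interval has Δρ < 0: lighter water underlies denser water.

133–249 m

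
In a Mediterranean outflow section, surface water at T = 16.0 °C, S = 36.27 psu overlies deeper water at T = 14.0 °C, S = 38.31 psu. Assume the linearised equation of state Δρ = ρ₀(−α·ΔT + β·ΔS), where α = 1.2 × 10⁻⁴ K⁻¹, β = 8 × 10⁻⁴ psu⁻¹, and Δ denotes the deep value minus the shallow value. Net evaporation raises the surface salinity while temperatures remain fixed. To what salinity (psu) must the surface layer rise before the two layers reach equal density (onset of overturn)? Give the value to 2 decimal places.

Neutral buoyancy requires −α(T_deep − T_surf) + β(S_deep − S_surf′) = 0.
S_surf′ = S_deep − (α/β)·ΔT = 38.31 − (1.2 × 10⁻⁴/8 × 10⁻⁴)·(-2.0) = 38.6100 psu.
Increase required: 38.6100 − 36.27 = 2.3400 psu.

38.61 psu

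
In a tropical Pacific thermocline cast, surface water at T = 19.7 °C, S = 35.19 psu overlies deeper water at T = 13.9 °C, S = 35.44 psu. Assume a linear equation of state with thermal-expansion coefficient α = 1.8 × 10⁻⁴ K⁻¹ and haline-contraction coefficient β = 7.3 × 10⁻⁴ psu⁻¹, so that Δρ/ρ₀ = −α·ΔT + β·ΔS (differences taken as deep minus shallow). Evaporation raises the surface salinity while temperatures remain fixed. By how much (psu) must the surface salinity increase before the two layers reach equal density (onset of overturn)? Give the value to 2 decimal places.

Neutral buoyancy requires −α(T_deep − T_surf) + β(S_deep − S_surf′) = 0.
S_surf′ = S_deep − (α/β)·ΔT = 35.44 − (1.8 × 10⁻⁴/7.3 × 10⁻⁴)·(-5.8) = 36.8701 psu.
Increase required: 36.8701 − 35.19 = 1.6801 psu.

1.68 psu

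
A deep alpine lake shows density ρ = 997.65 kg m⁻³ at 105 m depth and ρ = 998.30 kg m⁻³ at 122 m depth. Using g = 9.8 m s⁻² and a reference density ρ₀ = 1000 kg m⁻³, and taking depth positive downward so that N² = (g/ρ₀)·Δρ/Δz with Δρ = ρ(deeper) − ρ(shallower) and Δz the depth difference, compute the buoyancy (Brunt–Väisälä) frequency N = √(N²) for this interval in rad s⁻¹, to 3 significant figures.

0.0194 rad s⁻¹

Δρ = 998.30 − 997.65 = 0.65 kg m⁻³ over Δz = 122 − 105 = 17 m.
N² = (9.8/1000) × (0.65/17) = 3.7471 × 10⁻⁴ s⁻².
N = √(3.7471 × 10⁻⁴) = 0.019357 rad s⁻¹ ≈ 0.0194 rad s⁻¹.
N² > 0, so the interval is statically stable.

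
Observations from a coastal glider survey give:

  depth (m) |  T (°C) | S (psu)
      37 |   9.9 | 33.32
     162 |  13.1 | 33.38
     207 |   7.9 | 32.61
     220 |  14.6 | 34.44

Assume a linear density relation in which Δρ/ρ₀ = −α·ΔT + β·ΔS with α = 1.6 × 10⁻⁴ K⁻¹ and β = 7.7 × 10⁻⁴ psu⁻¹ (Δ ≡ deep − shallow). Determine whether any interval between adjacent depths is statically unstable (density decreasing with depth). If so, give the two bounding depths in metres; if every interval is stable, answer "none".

Evaluate Δρ/ρ₀ = −αΔT + βΔS across each adjacent pair:
  37–162 m: −αΔT+βΔS = −(1.6 × 10⁻⁴)(+3.2)+(7.7 × 10⁻⁴)(+0.06) = -4.7 × 10⁻⁴ → UNSTABLE
  162–207 m: −αΔT+βΔS = −(1.6 × 10⁻⁴)(-5.2)+(7.7 × 10⁻⁴)(-0.77) = 2.4 × 10⁻⁴ → stable
  207–220 m: −αΔT+βΔS = −(1.6 × 10⁻⁴)(+6.7)+(7.7 × 10⁻⁴)(+1.83) = 3.4 × 10⁻⁴ → stable
The 37–162 m interval has Δρ < 0: lighter water underlies denser water.

37–162 m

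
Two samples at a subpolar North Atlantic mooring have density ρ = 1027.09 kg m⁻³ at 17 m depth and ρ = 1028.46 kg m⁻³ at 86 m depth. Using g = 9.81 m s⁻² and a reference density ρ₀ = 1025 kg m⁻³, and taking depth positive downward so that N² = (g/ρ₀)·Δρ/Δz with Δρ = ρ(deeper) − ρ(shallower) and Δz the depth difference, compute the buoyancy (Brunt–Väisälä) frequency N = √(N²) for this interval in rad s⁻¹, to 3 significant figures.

Δρ = 1028.46 − 1027.09 = 1.37 kg m⁻³ over Δz = 86 − 17 = 69 m.
N² = (9.81/1025) × (1.37/69) = 1.9003 × 10⁻⁴ s⁻².
N = √(1.9003 × 10⁻⁴) = 0.013785 rad s⁻¹ ≈ 0.0138 rad s⁻¹.

0.0138 rad s⁻¹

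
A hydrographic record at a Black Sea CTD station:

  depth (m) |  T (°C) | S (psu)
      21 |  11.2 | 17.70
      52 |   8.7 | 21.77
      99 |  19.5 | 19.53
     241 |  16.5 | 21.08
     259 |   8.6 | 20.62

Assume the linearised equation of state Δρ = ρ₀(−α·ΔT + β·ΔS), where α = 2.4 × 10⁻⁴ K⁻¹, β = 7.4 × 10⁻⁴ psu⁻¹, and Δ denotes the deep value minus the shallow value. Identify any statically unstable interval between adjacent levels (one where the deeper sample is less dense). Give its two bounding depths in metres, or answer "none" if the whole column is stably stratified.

Evaluate Δρ/ρ₀ = −αΔT + βΔS across each adjacent pair:
  21–52 m: −αΔT+βΔS = −(2.4 × 10⁻⁴)(-2.5)+(7.4 × 10⁻⁴)(+4.07) = 3.6 × 10⁻³ → stable
  52–99 m: −αΔT+βΔS = −(2.4 × 10⁻⁴)(+10.8)+(7.4 × 10⁻⁴)(-2.24) = -4.2 × 10⁻³ → UNSTABLE
  99–241 m: −αΔT+βΔS = −(2.4 × 10⁻⁴)(-3.0)+(7.4 × 10⁻⁴)(+1.55) = 1.9 × 10⁻³ → stable
  241–259 m: −αΔT+βΔS = −(2.4 × 10⁻⁴)(-7.9)+(7.4 × 10⁻⁴)(-0.46) = 1.6 × 10⁻³ → stable
The 52–99 m interval has Δρ < 0: lighter water underlies denser water.

52–99 m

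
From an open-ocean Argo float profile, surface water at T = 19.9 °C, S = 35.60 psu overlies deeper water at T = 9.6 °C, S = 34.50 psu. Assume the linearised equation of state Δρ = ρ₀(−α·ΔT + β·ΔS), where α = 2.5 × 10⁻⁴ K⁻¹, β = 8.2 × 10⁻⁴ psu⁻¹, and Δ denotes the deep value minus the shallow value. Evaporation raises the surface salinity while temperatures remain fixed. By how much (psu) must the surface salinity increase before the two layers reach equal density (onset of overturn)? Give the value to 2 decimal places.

Neutral buoyancy requires −α(T_deep − T_surf) + β(S_deep − S_surf′) = 0.
S_surf′ = S_deep − (α/β)·ΔT = 34.50 − (2.5 × 10⁻⁴/8.2 × 10⁻⁴)·(-10.3) = 37.6402 psu.
Increase required: 37.6402 − 35.60 = 2.0402 psu.

2.04 psu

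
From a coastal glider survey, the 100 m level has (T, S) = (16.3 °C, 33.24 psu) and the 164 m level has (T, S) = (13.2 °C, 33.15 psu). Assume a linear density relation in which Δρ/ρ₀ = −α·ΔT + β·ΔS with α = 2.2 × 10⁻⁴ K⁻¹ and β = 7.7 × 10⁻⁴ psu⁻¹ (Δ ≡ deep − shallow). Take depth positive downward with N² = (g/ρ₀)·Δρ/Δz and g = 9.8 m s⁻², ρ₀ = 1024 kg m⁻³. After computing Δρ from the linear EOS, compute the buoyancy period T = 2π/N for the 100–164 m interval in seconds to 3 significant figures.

649 s

ΔT = -3.1 K, ΔS = -0.09 psu (deep − shallow).
Δρ/ρ₀ = −αΔT + βΔS = 6.82 × 10⁻⁴ − 6.93 × 10⁻⁵ = 6.127 × 10⁻⁴, so Δρ ≈ 0.6274 kg m⁻³.
N² = (g/ρ₀)·Δρ/Δz = g·(Δρ/ρ₀)/Δz = 9.8 × 6.127 × 10⁻⁴ / 64 = 9.3820 × 10⁻⁵ s⁻².
N = √(9.3820 × 10⁻⁵) = 9.6861 × 10⁻³ rad s⁻¹ → T = 2π/N = 648.68 s ≈ 649 s.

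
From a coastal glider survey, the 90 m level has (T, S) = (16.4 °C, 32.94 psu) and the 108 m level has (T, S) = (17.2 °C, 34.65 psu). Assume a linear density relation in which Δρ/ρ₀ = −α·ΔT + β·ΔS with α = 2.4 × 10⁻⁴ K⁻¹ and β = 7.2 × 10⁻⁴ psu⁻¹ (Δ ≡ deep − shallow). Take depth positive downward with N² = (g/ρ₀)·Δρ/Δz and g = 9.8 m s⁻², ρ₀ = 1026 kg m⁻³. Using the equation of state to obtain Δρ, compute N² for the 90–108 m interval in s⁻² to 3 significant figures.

5.66 × 10⁻⁴ s⁻²

ΔT = +0.8 K, ΔS = +1.71 psu (deep − shallow).
Δρ/ρ₀ = −αΔT + βΔS = -1.92 × 10⁻⁴ + 1.2312 × 10⁻³ = 1.0392 × 10⁻³, so Δρ ≈ 1.066 kg m⁻³.
N² = (g/ρ₀)·Δρ/Δz = g·(Δρ/ρ₀)/Δz = 9.8 × 1.0392 × 10⁻³ / 18 = 5.6579 × 10⁻⁴ s⁻² ≈ 5.66 × 10⁻⁴ s⁻².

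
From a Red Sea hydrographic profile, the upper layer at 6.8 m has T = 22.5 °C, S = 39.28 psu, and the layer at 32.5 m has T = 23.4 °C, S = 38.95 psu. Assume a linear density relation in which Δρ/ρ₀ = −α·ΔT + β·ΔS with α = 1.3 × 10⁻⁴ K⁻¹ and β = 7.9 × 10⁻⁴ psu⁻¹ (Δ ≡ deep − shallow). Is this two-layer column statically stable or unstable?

ΔT = 23.4 − 22.5 = +0.9 K and ΔS = 38.95 − 39.28 = -0.33 psu (deep − shallow).
−αΔT = -1.17 × 10⁻⁴; βΔS = -2.607 × 10⁻⁴; sum Δρ/ρ₀ = -3.777 × 10⁻⁴.
Δρ/ρ₀ < 0, so Δρ < 0: deeper water is lighter → statically unstable; the column would overturn.

unstable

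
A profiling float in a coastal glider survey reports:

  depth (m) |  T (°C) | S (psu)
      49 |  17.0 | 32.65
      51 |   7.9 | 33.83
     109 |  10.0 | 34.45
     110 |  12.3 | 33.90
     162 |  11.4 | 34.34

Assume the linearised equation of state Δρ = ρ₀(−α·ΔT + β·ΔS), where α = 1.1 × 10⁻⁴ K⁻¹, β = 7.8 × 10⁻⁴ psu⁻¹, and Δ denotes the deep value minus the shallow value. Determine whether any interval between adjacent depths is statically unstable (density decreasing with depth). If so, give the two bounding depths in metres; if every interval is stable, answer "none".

109–110 m

Evaluate Δρ/ρ₀ = −αΔT + βΔS across each adjacent pair:
  49–51 m: −αΔT+βΔS = −(1.1 × 10⁻⁴)(-9.1)+(7.8 × 10⁻⁴)(+1.18) = 1.9 × 10⁻³ → stable
  51–109 m: −αΔT+βΔS = −(1.1 × 10⁻⁴)(+2.1)+(7.8 × 10⁻⁴)(+0.62) = 2.5 × 10⁻⁴ → stable
  109–110 m: −αΔT+βΔS = −(1.1 × 10⁻⁴)(+2.3)+(7.8 × 10⁻⁴)(-0.55) = -6.8 × 10⁻⁴ → UNSTABLE
  110–162 m: −αΔT+βΔS = −(1.1 × 10⁻⁴)(-0.9)+(7.8 × 10⁻⁴)(+0.44) = 4.4 × 10⁻⁴ → stable
The 109–110 m interval has Δρ < 0: lighter water underlies denser water.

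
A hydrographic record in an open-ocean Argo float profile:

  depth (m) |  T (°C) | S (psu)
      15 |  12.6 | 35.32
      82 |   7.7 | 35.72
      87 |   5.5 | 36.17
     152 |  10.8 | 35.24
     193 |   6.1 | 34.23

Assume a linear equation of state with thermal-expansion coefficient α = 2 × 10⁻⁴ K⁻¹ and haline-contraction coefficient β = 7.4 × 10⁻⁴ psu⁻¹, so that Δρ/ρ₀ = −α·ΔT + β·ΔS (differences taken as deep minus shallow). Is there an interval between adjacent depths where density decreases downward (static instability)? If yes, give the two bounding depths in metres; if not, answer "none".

Evaluate Δρ/ρ₀ = −αΔT + βΔS across each adjacent pair:
  15–82 m: −αΔT+βΔS = −(2 × 10⁻⁴)(-4.9)+(7.4 × 10⁻⁴)(+0.40) = 1.3 × 10⁻³ → stable
  82–87 m: −αΔT+βΔS = −(2 × 10⁻⁴)(-2.2)+(7.4 × 10⁻⁴)(+0.45) = 7.7 × 10⁻⁴ → stable
  87–152 m: −αΔT+βΔS = −(2 × 10⁻⁴)(+5.3)+(7.4 × 10⁻⁴)(-0.93) = -1.7 × 10⁻³ → UNSTABLE
  152–193 m: −αΔT+βΔS = −(2 × 10⁻⁴)(-4.7)+(7.4 × 10⁻⁴)(-1.01) = 1.9 × 10⁻⁴ → stable
The 87–152 m interval has Δρ < 0: lighter water underlies denser water.

87–152 m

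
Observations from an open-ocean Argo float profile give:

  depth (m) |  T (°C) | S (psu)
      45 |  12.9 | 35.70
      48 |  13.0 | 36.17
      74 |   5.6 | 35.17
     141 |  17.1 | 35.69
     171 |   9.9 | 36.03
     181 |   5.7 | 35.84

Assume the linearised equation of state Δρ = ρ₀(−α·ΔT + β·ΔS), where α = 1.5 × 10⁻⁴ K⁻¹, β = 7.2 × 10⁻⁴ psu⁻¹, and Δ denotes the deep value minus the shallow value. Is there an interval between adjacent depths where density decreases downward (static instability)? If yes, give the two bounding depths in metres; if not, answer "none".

Evaluate Δρ/ρ₀ = −αΔT + βΔS across each adjacent pair:
  45–48 m: −αΔT+βΔS = −(1.5 × 10⁻⁴)(+0.1)+(7.2 × 10⁻⁴)(+0.47) = 3.2 × 10⁻⁴ → stable
  48–74 m: −αΔT+βΔS = −(1.5 × 10⁻⁴)(-7.4)+(7.2 × 10⁻⁴)(-1.00) = 3.9 × 10⁻⁴ → stable
  74–141 m: −αΔT+βΔS = −(1.5 × 10⁻⁴)(+11.5)+(7.2 × 10⁻⁴)(+0.52) = -1.4 × 10⁻³ → UNSTABLE
  141–171 m: −αΔT+βΔS = −(1.5 × 10⁻⁴)(-7.2)+(7.2 × 10⁻⁴)(+0.34) = 1.3 × 10⁻³ → stable
  171–181 m: −αΔT+βΔS = −(1.5 × 10⁻⁴)(-4.2)+(7.2 × 10⁻⁴)(-0.19) = 4.9 × 10⁻⁴ → stable
The 74–141 m interval has Δρ < 0: lighter water underlies denser water.

74–141 m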